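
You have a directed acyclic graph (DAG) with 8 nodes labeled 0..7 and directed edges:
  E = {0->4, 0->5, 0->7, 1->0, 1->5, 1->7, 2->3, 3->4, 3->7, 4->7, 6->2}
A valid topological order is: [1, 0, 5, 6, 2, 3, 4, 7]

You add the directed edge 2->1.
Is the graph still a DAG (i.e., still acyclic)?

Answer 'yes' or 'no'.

Given toposort: [1, 0, 5, 6, 2, 3, 4, 7]
Position of 2: index 4; position of 1: index 0
New edge 2->1: backward (u after v in old order)
Backward edge: old toposort is now invalid. Check if this creates a cycle.
Does 1 already reach 2? Reachable from 1: [0, 1, 4, 5, 7]. NO -> still a DAG (reorder needed).
Still a DAG? yes

Answer: yes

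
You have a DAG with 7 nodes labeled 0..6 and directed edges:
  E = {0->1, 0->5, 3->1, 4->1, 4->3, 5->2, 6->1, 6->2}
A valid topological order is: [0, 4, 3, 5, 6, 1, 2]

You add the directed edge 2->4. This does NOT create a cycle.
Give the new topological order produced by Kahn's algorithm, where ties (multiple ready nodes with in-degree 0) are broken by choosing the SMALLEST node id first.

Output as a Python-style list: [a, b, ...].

Answer: [0, 5, 6, 2, 4, 3, 1]

Derivation:
Old toposort: [0, 4, 3, 5, 6, 1, 2]
Added edge: 2->4
Position of 2 (6) > position of 4 (1). Must reorder: 2 must now come before 4.
Run Kahn's algorithm (break ties by smallest node id):
  initial in-degrees: [0, 4, 2, 1, 1, 1, 0]
  ready (indeg=0): [0, 6]
  pop 0: indeg[1]->3; indeg[5]->0 | ready=[5, 6] | order so far=[0]
  pop 5: indeg[2]->1 | ready=[6] | order so far=[0, 5]
  pop 6: indeg[1]->2; indeg[2]->0 | ready=[2] | order so far=[0, 5, 6]
  pop 2: indeg[4]->0 | ready=[4] | order so far=[0, 5, 6, 2]
  pop 4: indeg[1]->1; indeg[3]->0 | ready=[3] | order so far=[0, 5, 6, 2, 4]
  pop 3: indeg[1]->0 | ready=[1] | order so far=[0, 5, 6, 2, 4, 3]
  pop 1: no out-edges | ready=[] | order so far=[0, 5, 6, 2, 4, 3, 1]
  Result: [0, 5, 6, 2, 4, 3, 1]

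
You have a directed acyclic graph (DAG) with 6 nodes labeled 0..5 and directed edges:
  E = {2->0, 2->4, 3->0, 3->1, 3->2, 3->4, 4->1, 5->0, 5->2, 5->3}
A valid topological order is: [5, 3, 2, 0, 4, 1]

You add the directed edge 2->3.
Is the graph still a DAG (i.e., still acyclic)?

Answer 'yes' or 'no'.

Answer: no

Derivation:
Given toposort: [5, 3, 2, 0, 4, 1]
Position of 2: index 2; position of 3: index 1
New edge 2->3: backward (u after v in old order)
Backward edge: old toposort is now invalid. Check if this creates a cycle.
Does 3 already reach 2? Reachable from 3: [0, 1, 2, 3, 4]. YES -> cycle!
Still a DAG? no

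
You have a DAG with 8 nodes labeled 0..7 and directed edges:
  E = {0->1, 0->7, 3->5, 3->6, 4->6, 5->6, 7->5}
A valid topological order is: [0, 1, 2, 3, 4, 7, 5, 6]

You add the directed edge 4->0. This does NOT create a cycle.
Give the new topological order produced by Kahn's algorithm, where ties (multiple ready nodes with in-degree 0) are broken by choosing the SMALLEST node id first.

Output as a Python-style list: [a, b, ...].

Answer: [2, 3, 4, 0, 1, 7, 5, 6]

Derivation:
Old toposort: [0, 1, 2, 3, 4, 7, 5, 6]
Added edge: 4->0
Position of 4 (4) > position of 0 (0). Must reorder: 4 must now come before 0.
Run Kahn's algorithm (break ties by smallest node id):
  initial in-degrees: [1, 1, 0, 0, 0, 2, 3, 1]
  ready (indeg=0): [2, 3, 4]
  pop 2: no out-edges | ready=[3, 4] | order so far=[2]
  pop 3: indeg[5]->1; indeg[6]->2 | ready=[4] | order so far=[2, 3]
  pop 4: indeg[0]->0; indeg[6]->1 | ready=[0] | order so far=[2, 3, 4]
  pop 0: indeg[1]->0; indeg[7]->0 | ready=[1, 7] | order so far=[2, 3, 4, 0]
  pop 1: no out-edges | ready=[7] | order so far=[2, 3, 4, 0, 1]
  pop 7: indeg[5]->0 | ready=[5] | order so far=[2, 3, 4, 0, 1, 7]
  pop 5: indeg[6]->0 | ready=[6] | order so far=[2, 3, 4, 0, 1, 7, 5]
  pop 6: no out-edges | ready=[] | order so far=[2, 3, 4, 0, 1, 7, 5, 6]
  Result: [2, 3, 4, 0, 1, 7, 5, 6]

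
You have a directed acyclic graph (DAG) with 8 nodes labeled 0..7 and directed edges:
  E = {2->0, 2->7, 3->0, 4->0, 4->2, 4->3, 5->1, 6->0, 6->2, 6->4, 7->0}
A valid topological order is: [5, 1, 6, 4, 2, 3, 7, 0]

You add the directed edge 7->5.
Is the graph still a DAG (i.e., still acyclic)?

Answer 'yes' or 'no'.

Answer: yes

Derivation:
Given toposort: [5, 1, 6, 4, 2, 3, 7, 0]
Position of 7: index 6; position of 5: index 0
New edge 7->5: backward (u after v in old order)
Backward edge: old toposort is now invalid. Check if this creates a cycle.
Does 5 already reach 7? Reachable from 5: [1, 5]. NO -> still a DAG (reorder needed).
Still a DAG? yes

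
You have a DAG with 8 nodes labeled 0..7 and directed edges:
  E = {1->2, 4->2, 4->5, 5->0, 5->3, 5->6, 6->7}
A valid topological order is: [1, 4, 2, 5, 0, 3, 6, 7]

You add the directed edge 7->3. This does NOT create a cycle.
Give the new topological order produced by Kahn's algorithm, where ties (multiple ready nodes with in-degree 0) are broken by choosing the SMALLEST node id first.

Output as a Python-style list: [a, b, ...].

Old toposort: [1, 4, 2, 5, 0, 3, 6, 7]
Added edge: 7->3
Position of 7 (7) > position of 3 (5). Must reorder: 7 must now come before 3.
Run Kahn's algorithm (break ties by smallest node id):
  initial in-degrees: [1, 0, 2, 2, 0, 1, 1, 1]
  ready (indeg=0): [1, 4]
  pop 1: indeg[2]->1 | ready=[4] | order so far=[1]
  pop 4: indeg[2]->0; indeg[5]->0 | ready=[2, 5] | order so far=[1, 4]
  pop 2: no out-edges | ready=[5] | order so far=[1, 4, 2]
  pop 5: indeg[0]->0; indeg[3]->1; indeg[6]->0 | ready=[0, 6] | order so far=[1, 4, 2, 5]
  pop 0: no out-edges | ready=[6] | order so far=[1, 4, 2, 5, 0]
  pop 6: indeg[7]->0 | ready=[7] | order so far=[1, 4, 2, 5, 0, 6]
  pop 7: indeg[3]->0 | ready=[3] | order so far=[1, 4, 2, 5, 0, 6, 7]
  pop 3: no out-edges | ready=[] | order so far=[1, 4, 2, 5, 0, 6, 7, 3]
  Result: [1, 4, 2, 5, 0, 6, 7, 3]

Answer: [1, 4, 2, 5, 0, 6, 7, 3]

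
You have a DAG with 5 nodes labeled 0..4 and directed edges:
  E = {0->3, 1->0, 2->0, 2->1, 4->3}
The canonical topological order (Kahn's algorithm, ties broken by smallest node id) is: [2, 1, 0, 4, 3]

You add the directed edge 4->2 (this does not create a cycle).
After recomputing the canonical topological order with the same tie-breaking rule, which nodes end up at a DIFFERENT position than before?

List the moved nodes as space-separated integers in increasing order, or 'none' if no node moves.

Answer: 0 1 2 4

Derivation:
Old toposort: [2, 1, 0, 4, 3]
Added edge 4->2
Recompute Kahn (smallest-id tiebreak):
  initial in-degrees: [2, 1, 1, 2, 0]
  ready (indeg=0): [4]
  pop 4: indeg[2]->0; indeg[3]->1 | ready=[2] | order so far=[4]
  pop 2: indeg[0]->1; indeg[1]->0 | ready=[1] | order so far=[4, 2]
  pop 1: indeg[0]->0 | ready=[0] | order so far=[4, 2, 1]
  pop 0: indeg[3]->0 | ready=[3] | order so far=[4, 2, 1, 0]
  pop 3: no out-edges | ready=[] | order so far=[4, 2, 1, 0, 3]
New canonical toposort: [4, 2, 1, 0, 3]
Compare positions:
  Node 0: index 2 -> 3 (moved)
  Node 1: index 1 -> 2 (moved)
  Node 2: index 0 -> 1 (moved)
  Node 3: index 4 -> 4 (same)
  Node 4: index 3 -> 0 (moved)
Nodes that changed position: 0 1 2 4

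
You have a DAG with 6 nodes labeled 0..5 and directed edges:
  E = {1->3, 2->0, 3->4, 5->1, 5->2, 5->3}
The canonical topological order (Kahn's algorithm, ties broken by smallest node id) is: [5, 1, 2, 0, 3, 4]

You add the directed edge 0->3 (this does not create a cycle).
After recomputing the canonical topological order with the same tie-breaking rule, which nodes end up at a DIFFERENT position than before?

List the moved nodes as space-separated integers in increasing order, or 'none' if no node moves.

Old toposort: [5, 1, 2, 0, 3, 4]
Added edge 0->3
Recompute Kahn (smallest-id tiebreak):
  initial in-degrees: [1, 1, 1, 3, 1, 0]
  ready (indeg=0): [5]
  pop 5: indeg[1]->0; indeg[2]->0; indeg[3]->2 | ready=[1, 2] | order so far=[5]
  pop 1: indeg[3]->1 | ready=[2] | order so far=[5, 1]
  pop 2: indeg[0]->0 | ready=[0] | order so far=[5, 1, 2]
  pop 0: indeg[3]->0 | ready=[3] | order so far=[5, 1, 2, 0]
  pop 3: indeg[4]->0 | ready=[4] | order so far=[5, 1, 2, 0, 3]
  pop 4: no out-edges | ready=[] | order so far=[5, 1, 2, 0, 3, 4]
New canonical toposort: [5, 1, 2, 0, 3, 4]
Compare positions:
  Node 0: index 3 -> 3 (same)
  Node 1: index 1 -> 1 (same)
  Node 2: index 2 -> 2 (same)
  Node 3: index 4 -> 4 (same)
  Node 4: index 5 -> 5 (same)
  Node 5: index 0 -> 0 (same)
Nodes that changed position: none

Answer: none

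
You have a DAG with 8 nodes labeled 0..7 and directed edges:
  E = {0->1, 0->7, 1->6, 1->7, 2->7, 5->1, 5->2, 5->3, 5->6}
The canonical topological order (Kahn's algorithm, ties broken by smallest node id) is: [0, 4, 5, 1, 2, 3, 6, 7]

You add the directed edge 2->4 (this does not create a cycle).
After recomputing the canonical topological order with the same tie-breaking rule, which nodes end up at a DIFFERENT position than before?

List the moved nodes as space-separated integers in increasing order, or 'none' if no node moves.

Answer: 1 2 3 4 5

Derivation:
Old toposort: [0, 4, 5, 1, 2, 3, 6, 7]
Added edge 2->4
Recompute Kahn (smallest-id tiebreak):
  initial in-degrees: [0, 2, 1, 1, 1, 0, 2, 3]
  ready (indeg=0): [0, 5]
  pop 0: indeg[1]->1; indeg[7]->2 | ready=[5] | order so far=[0]
  pop 5: indeg[1]->0; indeg[2]->0; indeg[3]->0; indeg[6]->1 | ready=[1, 2, 3] | order so far=[0, 5]
  pop 1: indeg[6]->0; indeg[7]->1 | ready=[2, 3, 6] | order so far=[0, 5, 1]
  pop 2: indeg[4]->0; indeg[7]->0 | ready=[3, 4, 6, 7] | order so far=[0, 5, 1, 2]
  pop 3: no out-edges | ready=[4, 6, 7] | order so far=[0, 5, 1, 2, 3]
  pop 4: no out-edges | ready=[6, 7] | order so far=[0, 5, 1, 2, 3, 4]
  pop 6: no out-edges | ready=[7] | order so far=[0, 5, 1, 2, 3, 4, 6]
  pop 7: no out-edges | ready=[] | order so far=[0, 5, 1, 2, 3, 4, 6, 7]
New canonical toposort: [0, 5, 1, 2, 3, 4, 6, 7]
Compare positions:
  Node 0: index 0 -> 0 (same)
  Node 1: index 3 -> 2 (moved)
  Node 2: index 4 -> 3 (moved)
  Node 3: index 5 -> 4 (moved)
  Node 4: index 1 -> 5 (moved)
  Node 5: index 2 -> 1 (moved)
  Node 6: index 6 -> 6 (same)
  Node 7: index 7 -> 7 (same)
Nodes that changed position: 1 2 3 4 5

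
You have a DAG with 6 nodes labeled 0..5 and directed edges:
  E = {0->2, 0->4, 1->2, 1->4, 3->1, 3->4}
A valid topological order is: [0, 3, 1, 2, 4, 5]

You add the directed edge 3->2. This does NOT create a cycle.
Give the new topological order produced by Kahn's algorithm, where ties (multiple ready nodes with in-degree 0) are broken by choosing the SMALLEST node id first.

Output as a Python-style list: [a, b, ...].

Answer: [0, 3, 1, 2, 4, 5]

Derivation:
Old toposort: [0, 3, 1, 2, 4, 5]
Added edge: 3->2
Position of 3 (1) < position of 2 (3). Old order still valid.
Run Kahn's algorithm (break ties by smallest node id):
  initial in-degrees: [0, 1, 3, 0, 3, 0]
  ready (indeg=0): [0, 3, 5]
  pop 0: indeg[2]->2; indeg[4]->2 | ready=[3, 5] | order so far=[0]
  pop 3: indeg[1]->0; indeg[2]->1; indeg[4]->1 | ready=[1, 5] | order so far=[0, 3]
  pop 1: indeg[2]->0; indeg[4]->0 | ready=[2, 4, 5] | order so far=[0, 3, 1]
  pop 2: no out-edges | ready=[4, 5] | order so far=[0, 3, 1, 2]
  pop 4: no out-edges | ready=[5] | order so far=[0, 3, 1, 2, 4]
  pop 5: no out-edges | ready=[] | order so far=[0, 3, 1, 2, 4, 5]
  Result: [0, 3, 1, 2, 4, 5]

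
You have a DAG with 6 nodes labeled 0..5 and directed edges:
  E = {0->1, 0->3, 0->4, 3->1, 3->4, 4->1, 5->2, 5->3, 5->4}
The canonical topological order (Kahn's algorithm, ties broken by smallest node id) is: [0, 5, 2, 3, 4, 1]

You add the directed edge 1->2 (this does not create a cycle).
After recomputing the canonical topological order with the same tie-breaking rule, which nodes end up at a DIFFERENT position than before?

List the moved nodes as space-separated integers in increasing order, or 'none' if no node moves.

Old toposort: [0, 5, 2, 3, 4, 1]
Added edge 1->2
Recompute Kahn (smallest-id tiebreak):
  initial in-degrees: [0, 3, 2, 2, 3, 0]
  ready (indeg=0): [0, 5]
  pop 0: indeg[1]->2; indeg[3]->1; indeg[4]->2 | ready=[5] | order so far=[0]
  pop 5: indeg[2]->1; indeg[3]->0; indeg[4]->1 | ready=[3] | order so far=[0, 5]
  pop 3: indeg[1]->1; indeg[4]->0 | ready=[4] | order so far=[0, 5, 3]
  pop 4: indeg[1]->0 | ready=[1] | order so far=[0, 5, 3, 4]
  pop 1: indeg[2]->0 | ready=[2] | order so far=[0, 5, 3, 4, 1]
  pop 2: no out-edges | ready=[] | order so far=[0, 5, 3, 4, 1, 2]
New canonical toposort: [0, 5, 3, 4, 1, 2]
Compare positions:
  Node 0: index 0 -> 0 (same)
  Node 1: index 5 -> 4 (moved)
  Node 2: index 2 -> 5 (moved)
  Node 3: index 3 -> 2 (moved)
  Node 4: index 4 -> 3 (moved)
  Node 5: index 1 -> 1 (same)
Nodes that changed position: 1 2 3 4

Answer: 1 2 3 4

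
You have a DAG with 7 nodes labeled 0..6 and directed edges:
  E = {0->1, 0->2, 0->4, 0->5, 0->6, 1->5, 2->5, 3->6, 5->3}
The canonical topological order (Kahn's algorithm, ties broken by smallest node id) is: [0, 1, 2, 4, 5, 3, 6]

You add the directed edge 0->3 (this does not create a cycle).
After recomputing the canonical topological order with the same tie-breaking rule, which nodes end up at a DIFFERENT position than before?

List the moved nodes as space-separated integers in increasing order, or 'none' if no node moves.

Answer: none

Derivation:
Old toposort: [0, 1, 2, 4, 5, 3, 6]
Added edge 0->3
Recompute Kahn (smallest-id tiebreak):
  initial in-degrees: [0, 1, 1, 2, 1, 3, 2]
  ready (indeg=0): [0]
  pop 0: indeg[1]->0; indeg[2]->0; indeg[3]->1; indeg[4]->0; indeg[5]->2; indeg[6]->1 | ready=[1, 2, 4] | order so far=[0]
  pop 1: indeg[5]->1 | ready=[2, 4] | order so far=[0, 1]
  pop 2: indeg[5]->0 | ready=[4, 5] | order so far=[0, 1, 2]
  pop 4: no out-edges | ready=[5] | order so far=[0, 1, 2, 4]
  pop 5: indeg[3]->0 | ready=[3] | order so far=[0, 1, 2, 4, 5]
  pop 3: indeg[6]->0 | ready=[6] | order so far=[0, 1, 2, 4, 5, 3]
  pop 6: no out-edges | ready=[] | order so far=[0, 1, 2, 4, 5, 3, 6]
New canonical toposort: [0, 1, 2, 4, 5, 3, 6]
Compare positions:
  Node 0: index 0 -> 0 (same)
  Node 1: index 1 -> 1 (same)
  Node 2: index 2 -> 2 (same)
  Node 3: index 5 -> 5 (same)
  Node 4: index 3 -> 3 (same)
  Node 5: index 4 -> 4 (same)
  Node 6: index 6 -> 6 (same)
Nodes that changed position: none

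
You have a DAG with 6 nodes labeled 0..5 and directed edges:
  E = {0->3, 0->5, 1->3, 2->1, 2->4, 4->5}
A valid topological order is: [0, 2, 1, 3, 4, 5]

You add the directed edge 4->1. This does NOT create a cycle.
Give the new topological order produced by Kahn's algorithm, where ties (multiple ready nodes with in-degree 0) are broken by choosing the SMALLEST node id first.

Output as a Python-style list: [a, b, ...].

Answer: [0, 2, 4, 1, 3, 5]

Derivation:
Old toposort: [0, 2, 1, 3, 4, 5]
Added edge: 4->1
Position of 4 (4) > position of 1 (2). Must reorder: 4 must now come before 1.
Run Kahn's algorithm (break ties by smallest node id):
  initial in-degrees: [0, 2, 0, 2, 1, 2]
  ready (indeg=0): [0, 2]
  pop 0: indeg[3]->1; indeg[5]->1 | ready=[2] | order so far=[0]
  pop 2: indeg[1]->1; indeg[4]->0 | ready=[4] | order so far=[0, 2]
  pop 4: indeg[1]->0; indeg[5]->0 | ready=[1, 5] | order so far=[0, 2, 4]
  pop 1: indeg[3]->0 | ready=[3, 5] | order so far=[0, 2, 4, 1]
  pop 3: no out-edges | ready=[5] | order so far=[0, 2, 4, 1, 3]
  pop 5: no out-edges | ready=[] | order so far=[0, 2, 4, 1, 3, 5]
  Result: [0, 2, 4, 1, 3, 5]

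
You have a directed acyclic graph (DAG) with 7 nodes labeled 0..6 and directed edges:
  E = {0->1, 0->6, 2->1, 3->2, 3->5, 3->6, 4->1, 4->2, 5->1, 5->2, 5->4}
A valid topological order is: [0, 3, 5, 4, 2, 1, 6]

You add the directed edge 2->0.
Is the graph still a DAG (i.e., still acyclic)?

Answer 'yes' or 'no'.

Given toposort: [0, 3, 5, 4, 2, 1, 6]
Position of 2: index 4; position of 0: index 0
New edge 2->0: backward (u after v in old order)
Backward edge: old toposort is now invalid. Check if this creates a cycle.
Does 0 already reach 2? Reachable from 0: [0, 1, 6]. NO -> still a DAG (reorder needed).
Still a DAG? yes

Answer: yes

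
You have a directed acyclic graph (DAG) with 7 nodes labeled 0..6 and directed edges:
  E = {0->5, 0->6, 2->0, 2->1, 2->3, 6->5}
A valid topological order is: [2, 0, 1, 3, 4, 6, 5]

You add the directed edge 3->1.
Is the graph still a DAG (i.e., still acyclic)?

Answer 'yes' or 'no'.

Given toposort: [2, 0, 1, 3, 4, 6, 5]
Position of 3: index 3; position of 1: index 2
New edge 3->1: backward (u after v in old order)
Backward edge: old toposort is now invalid. Check if this creates a cycle.
Does 1 already reach 3? Reachable from 1: [1]. NO -> still a DAG (reorder needed).
Still a DAG? yes

Answer: yes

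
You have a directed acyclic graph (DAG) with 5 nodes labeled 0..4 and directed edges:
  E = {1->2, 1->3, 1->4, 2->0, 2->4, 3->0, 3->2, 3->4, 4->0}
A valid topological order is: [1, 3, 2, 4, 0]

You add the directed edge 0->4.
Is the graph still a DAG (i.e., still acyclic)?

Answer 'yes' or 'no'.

Given toposort: [1, 3, 2, 4, 0]
Position of 0: index 4; position of 4: index 3
New edge 0->4: backward (u after v in old order)
Backward edge: old toposort is now invalid. Check if this creates a cycle.
Does 4 already reach 0? Reachable from 4: [0, 4]. YES -> cycle!
Still a DAG? no

Answer: no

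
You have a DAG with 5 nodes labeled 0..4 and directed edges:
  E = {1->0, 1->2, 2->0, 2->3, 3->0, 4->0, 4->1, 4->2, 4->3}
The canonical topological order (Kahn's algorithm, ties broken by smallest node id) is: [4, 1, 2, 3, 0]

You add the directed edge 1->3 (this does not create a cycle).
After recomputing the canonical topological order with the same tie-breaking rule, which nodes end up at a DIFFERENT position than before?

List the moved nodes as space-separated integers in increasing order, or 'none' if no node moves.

Answer: none

Derivation:
Old toposort: [4, 1, 2, 3, 0]
Added edge 1->3
Recompute Kahn (smallest-id tiebreak):
  initial in-degrees: [4, 1, 2, 3, 0]
  ready (indeg=0): [4]
  pop 4: indeg[0]->3; indeg[1]->0; indeg[2]->1; indeg[3]->2 | ready=[1] | order so far=[4]
  pop 1: indeg[0]->2; indeg[2]->0; indeg[3]->1 | ready=[2] | order so far=[4, 1]
  pop 2: indeg[0]->1; indeg[3]->0 | ready=[3] | order so far=[4, 1, 2]
  pop 3: indeg[0]->0 | ready=[0] | order so far=[4, 1, 2, 3]
  pop 0: no out-edges | ready=[] | order so far=[4, 1, 2, 3, 0]
New canonical toposort: [4, 1, 2, 3, 0]
Compare positions:
  Node 0: index 4 -> 4 (same)
  Node 1: index 1 -> 1 (same)
  Node 2: index 2 -> 2 (same)
  Node 3: index 3 -> 3 (same)
  Node 4: index 0 -> 0 (same)
Nodes that changed position: none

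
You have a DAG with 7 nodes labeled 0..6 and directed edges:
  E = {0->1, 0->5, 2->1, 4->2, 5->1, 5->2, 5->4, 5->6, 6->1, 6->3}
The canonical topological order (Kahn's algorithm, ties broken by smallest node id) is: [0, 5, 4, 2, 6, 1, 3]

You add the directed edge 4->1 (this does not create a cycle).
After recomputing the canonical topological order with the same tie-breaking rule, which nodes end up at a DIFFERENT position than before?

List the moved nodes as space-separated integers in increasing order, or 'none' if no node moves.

Answer: none

Derivation:
Old toposort: [0, 5, 4, 2, 6, 1, 3]
Added edge 4->1
Recompute Kahn (smallest-id tiebreak):
  initial in-degrees: [0, 5, 2, 1, 1, 1, 1]
  ready (indeg=0): [0]
  pop 0: indeg[1]->4; indeg[5]->0 | ready=[5] | order so far=[0]
  pop 5: indeg[1]->3; indeg[2]->1; indeg[4]->0; indeg[6]->0 | ready=[4, 6] | order so far=[0, 5]
  pop 4: indeg[1]->2; indeg[2]->0 | ready=[2, 6] | order so far=[0, 5, 4]
  pop 2: indeg[1]->1 | ready=[6] | order so far=[0, 5, 4, 2]
  pop 6: indeg[1]->0; indeg[3]->0 | ready=[1, 3] | order so far=[0, 5, 4, 2, 6]
  pop 1: no out-edges | ready=[3] | order so far=[0, 5, 4, 2, 6, 1]
  pop 3: no out-edges | ready=[] | order so far=[0, 5, 4, 2, 6, 1, 3]
New canonical toposort: [0, 5, 4, 2, 6, 1, 3]
Compare positions:
  Node 0: index 0 -> 0 (same)
  Node 1: index 5 -> 5 (same)
  Node 2: index 3 -> 3 (same)
  Node 3: index 6 -> 6 (same)
  Node 4: index 2 -> 2 (same)
  Node 5: index 1 -> 1 (same)
  Node 6: index 4 -> 4 (same)
Nodes that changed position: none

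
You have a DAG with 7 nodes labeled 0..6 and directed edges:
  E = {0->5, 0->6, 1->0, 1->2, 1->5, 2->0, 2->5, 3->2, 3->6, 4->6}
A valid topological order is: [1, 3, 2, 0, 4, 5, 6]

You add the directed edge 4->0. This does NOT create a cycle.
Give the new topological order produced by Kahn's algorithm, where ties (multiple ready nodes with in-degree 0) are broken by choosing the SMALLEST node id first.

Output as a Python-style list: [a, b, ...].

Answer: [1, 3, 2, 4, 0, 5, 6]

Derivation:
Old toposort: [1, 3, 2, 0, 4, 5, 6]
Added edge: 4->0
Position of 4 (4) > position of 0 (3). Must reorder: 4 must now come before 0.
Run Kahn's algorithm (break ties by smallest node id):
  initial in-degrees: [3, 0, 2, 0, 0, 3, 3]
  ready (indeg=0): [1, 3, 4]
  pop 1: indeg[0]->2; indeg[2]->1; indeg[5]->2 | ready=[3, 4] | order so far=[1]
  pop 3: indeg[2]->0; indeg[6]->2 | ready=[2, 4] | order so far=[1, 3]
  pop 2: indeg[0]->1; indeg[5]->1 | ready=[4] | order so far=[1, 3, 2]
  pop 4: indeg[0]->0; indeg[6]->1 | ready=[0] | order so far=[1, 3, 2, 4]
  pop 0: indeg[5]->0; indeg[6]->0 | ready=[5, 6] | order so far=[1, 3, 2, 4, 0]
  pop 5: no out-edges | ready=[6] | order so far=[1, 3, 2, 4, 0, 5]
  pop 6: no out-edges | ready=[] | order so far=[1, 3, 2, 4, 0, 5, 6]
  Result: [1, 3, 2, 4, 0, 5, 6]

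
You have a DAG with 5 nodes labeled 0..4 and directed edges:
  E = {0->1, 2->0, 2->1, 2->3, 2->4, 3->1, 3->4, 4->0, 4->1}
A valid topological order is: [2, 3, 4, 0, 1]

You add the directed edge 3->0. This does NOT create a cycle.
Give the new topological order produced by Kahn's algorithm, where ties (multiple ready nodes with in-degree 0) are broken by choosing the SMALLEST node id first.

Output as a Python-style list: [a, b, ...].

Old toposort: [2, 3, 4, 0, 1]
Added edge: 3->0
Position of 3 (1) < position of 0 (3). Old order still valid.
Run Kahn's algorithm (break ties by smallest node id):
  initial in-degrees: [3, 4, 0, 1, 2]
  ready (indeg=0): [2]
  pop 2: indeg[0]->2; indeg[1]->3; indeg[3]->0; indeg[4]->1 | ready=[3] | order so far=[2]
  pop 3: indeg[0]->1; indeg[1]->2; indeg[4]->0 | ready=[4] | order so far=[2, 3]
  pop 4: indeg[0]->0; indeg[1]->1 | ready=[0] | order so far=[2, 3, 4]
  pop 0: indeg[1]->0 | ready=[1] | order so far=[2, 3, 4, 0]
  pop 1: no out-edges | ready=[] | order so far=[2, 3, 4, 0, 1]
  Result: [2, 3, 4, 0, 1]

Answer: [2, 3, 4, 0, 1]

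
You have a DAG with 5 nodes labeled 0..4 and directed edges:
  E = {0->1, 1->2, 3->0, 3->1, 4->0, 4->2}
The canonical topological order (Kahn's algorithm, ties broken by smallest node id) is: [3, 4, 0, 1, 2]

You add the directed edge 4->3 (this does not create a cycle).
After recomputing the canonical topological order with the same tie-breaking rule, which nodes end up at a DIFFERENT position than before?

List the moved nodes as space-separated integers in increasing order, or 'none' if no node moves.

Answer: 3 4

Derivation:
Old toposort: [3, 4, 0, 1, 2]
Added edge 4->3
Recompute Kahn (smallest-id tiebreak):
  initial in-degrees: [2, 2, 2, 1, 0]
  ready (indeg=0): [4]
  pop 4: indeg[0]->1; indeg[2]->1; indeg[3]->0 | ready=[3] | order so far=[4]
  pop 3: indeg[0]->0; indeg[1]->1 | ready=[0] | order so far=[4, 3]
  pop 0: indeg[1]->0 | ready=[1] | order so far=[4, 3, 0]
  pop 1: indeg[2]->0 | ready=[2] | order so far=[4, 3, 0, 1]
  pop 2: no out-edges | ready=[] | order so far=[4, 3, 0, 1, 2]
New canonical toposort: [4, 3, 0, 1, 2]
Compare positions:
  Node 0: index 2 -> 2 (same)
  Node 1: index 3 -> 3 (same)
  Node 2: index 4 -> 4 (same)
  Node 3: index 0 -> 1 (moved)
  Node 4: index 1 -> 0 (moved)
Nodes that changed position: 3 4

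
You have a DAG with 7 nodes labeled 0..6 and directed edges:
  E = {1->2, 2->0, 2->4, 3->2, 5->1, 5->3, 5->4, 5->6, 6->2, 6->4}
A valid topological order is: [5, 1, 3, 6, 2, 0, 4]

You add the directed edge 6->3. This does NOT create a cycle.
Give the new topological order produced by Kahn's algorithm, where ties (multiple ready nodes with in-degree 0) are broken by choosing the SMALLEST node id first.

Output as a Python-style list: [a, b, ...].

Old toposort: [5, 1, 3, 6, 2, 0, 4]
Added edge: 6->3
Position of 6 (3) > position of 3 (2). Must reorder: 6 must now come before 3.
Run Kahn's algorithm (break ties by smallest node id):
  initial in-degrees: [1, 1, 3, 2, 3, 0, 1]
  ready (indeg=0): [5]
  pop 5: indeg[1]->0; indeg[3]->1; indeg[4]->2; indeg[6]->0 | ready=[1, 6] | order so far=[5]
  pop 1: indeg[2]->2 | ready=[6] | order so far=[5, 1]
  pop 6: indeg[2]->1; indeg[3]->0; indeg[4]->1 | ready=[3] | order so far=[5, 1, 6]
  pop 3: indeg[2]->0 | ready=[2] | order so far=[5, 1, 6, 3]
  pop 2: indeg[0]->0; indeg[4]->0 | ready=[0, 4] | order so far=[5, 1, 6, 3, 2]
  pop 0: no out-edges | ready=[4] | order so far=[5, 1, 6, 3, 2, 0]
  pop 4: no out-edges | ready=[] | order so far=[5, 1, 6, 3, 2, 0, 4]
  Result: [5, 1, 6, 3, 2, 0, 4]

Answer: [5, 1, 6, 3, 2, 0, 4]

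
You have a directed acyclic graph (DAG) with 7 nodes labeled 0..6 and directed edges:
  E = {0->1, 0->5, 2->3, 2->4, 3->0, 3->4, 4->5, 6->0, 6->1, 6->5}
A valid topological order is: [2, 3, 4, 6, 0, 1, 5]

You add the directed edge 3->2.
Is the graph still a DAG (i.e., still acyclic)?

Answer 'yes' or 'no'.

Given toposort: [2, 3, 4, 6, 0, 1, 5]
Position of 3: index 1; position of 2: index 0
New edge 3->2: backward (u after v in old order)
Backward edge: old toposort is now invalid. Check if this creates a cycle.
Does 2 already reach 3? Reachable from 2: [0, 1, 2, 3, 4, 5]. YES -> cycle!
Still a DAG? no

Answer: no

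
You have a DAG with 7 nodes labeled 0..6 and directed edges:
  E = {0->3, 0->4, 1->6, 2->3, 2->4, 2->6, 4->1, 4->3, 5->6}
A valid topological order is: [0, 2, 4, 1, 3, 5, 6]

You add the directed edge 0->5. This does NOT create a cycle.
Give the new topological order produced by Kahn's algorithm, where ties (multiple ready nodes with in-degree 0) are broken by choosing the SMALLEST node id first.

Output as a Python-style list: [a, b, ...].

Answer: [0, 2, 4, 1, 3, 5, 6]

Derivation:
Old toposort: [0, 2, 4, 1, 3, 5, 6]
Added edge: 0->5
Position of 0 (0) < position of 5 (5). Old order still valid.
Run Kahn's algorithm (break ties by smallest node id):
  initial in-degrees: [0, 1, 0, 3, 2, 1, 3]
  ready (indeg=0): [0, 2]
  pop 0: indeg[3]->2; indeg[4]->1; indeg[5]->0 | ready=[2, 5] | order so far=[0]
  pop 2: indeg[3]->1; indeg[4]->0; indeg[6]->2 | ready=[4, 5] | order so far=[0, 2]
  pop 4: indeg[1]->0; indeg[3]->0 | ready=[1, 3, 5] | order so far=[0, 2, 4]
  pop 1: indeg[6]->1 | ready=[3, 5] | order so far=[0, 2, 4, 1]
  pop 3: no out-edges | ready=[5] | order so far=[0, 2, 4, 1, 3]
  pop 5: indeg[6]->0 | ready=[6] | order so far=[0, 2, 4, 1, 3, 5]
  pop 6: no out-edges | ready=[] | order so far=[0, 2, 4, 1, 3, 5, 6]
  Result: [0, 2, 4, 1, 3, 5, 6]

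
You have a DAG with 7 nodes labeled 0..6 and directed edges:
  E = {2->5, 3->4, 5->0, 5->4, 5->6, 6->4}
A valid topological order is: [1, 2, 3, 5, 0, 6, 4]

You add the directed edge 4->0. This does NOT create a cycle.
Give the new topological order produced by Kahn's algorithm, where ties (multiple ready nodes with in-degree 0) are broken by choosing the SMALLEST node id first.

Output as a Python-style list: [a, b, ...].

Answer: [1, 2, 3, 5, 6, 4, 0]

Derivation:
Old toposort: [1, 2, 3, 5, 0, 6, 4]
Added edge: 4->0
Position of 4 (6) > position of 0 (4). Must reorder: 4 must now come before 0.
Run Kahn's algorithm (break ties by smallest node id):
  initial in-degrees: [2, 0, 0, 0, 3, 1, 1]
  ready (indeg=0): [1, 2, 3]
  pop 1: no out-edges | ready=[2, 3] | order so far=[1]
  pop 2: indeg[5]->0 | ready=[3, 5] | order so far=[1, 2]
  pop 3: indeg[4]->2 | ready=[5] | order so far=[1, 2, 3]
  pop 5: indeg[0]->1; indeg[4]->1; indeg[6]->0 | ready=[6] | order so far=[1, 2, 3, 5]
  pop 6: indeg[4]->0 | ready=[4] | order so far=[1, 2, 3, 5, 6]
  pop 4: indeg[0]->0 | ready=[0] | order so far=[1, 2, 3, 5, 6, 4]
  pop 0: no out-edges | ready=[] | order so far=[1, 2, 3, 5, 6, 4, 0]
  Result: [1, 2, 3, 5, 6, 4, 0]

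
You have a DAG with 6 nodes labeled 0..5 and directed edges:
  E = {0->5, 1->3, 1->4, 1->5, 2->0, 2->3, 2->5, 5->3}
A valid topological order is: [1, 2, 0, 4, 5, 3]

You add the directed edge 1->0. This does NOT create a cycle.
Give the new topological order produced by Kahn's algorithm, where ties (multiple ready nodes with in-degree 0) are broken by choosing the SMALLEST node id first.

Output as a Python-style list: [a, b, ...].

Old toposort: [1, 2, 0, 4, 5, 3]
Added edge: 1->0
Position of 1 (0) < position of 0 (2). Old order still valid.
Run Kahn's algorithm (break ties by smallest node id):
  initial in-degrees: [2, 0, 0, 3, 1, 3]
  ready (indeg=0): [1, 2]
  pop 1: indeg[0]->1; indeg[3]->2; indeg[4]->0; indeg[5]->2 | ready=[2, 4] | order so far=[1]
  pop 2: indeg[0]->0; indeg[3]->1; indeg[5]->1 | ready=[0, 4] | order so far=[1, 2]
  pop 0: indeg[5]->0 | ready=[4, 5] | order so far=[1, 2, 0]
  pop 4: no out-edges | ready=[5] | order so far=[1, 2, 0, 4]
  pop 5: indeg[3]->0 | ready=[3] | order so far=[1, 2, 0, 4, 5]
  pop 3: no out-edges | ready=[] | order so far=[1, 2, 0, 4, 5, 3]
  Result: [1, 2, 0, 4, 5, 3]

Answer: [1, 2, 0, 4, 5, 3]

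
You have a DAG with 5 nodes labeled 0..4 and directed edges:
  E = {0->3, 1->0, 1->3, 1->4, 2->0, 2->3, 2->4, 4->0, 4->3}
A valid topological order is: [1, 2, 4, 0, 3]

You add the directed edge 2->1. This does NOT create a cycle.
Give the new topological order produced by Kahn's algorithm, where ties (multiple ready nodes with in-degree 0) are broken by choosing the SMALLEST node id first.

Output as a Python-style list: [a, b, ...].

Old toposort: [1, 2, 4, 0, 3]
Added edge: 2->1
Position of 2 (1) > position of 1 (0). Must reorder: 2 must now come before 1.
Run Kahn's algorithm (break ties by smallest node id):
  initial in-degrees: [3, 1, 0, 4, 2]
  ready (indeg=0): [2]
  pop 2: indeg[0]->2; indeg[1]->0; indeg[3]->3; indeg[4]->1 | ready=[1] | order so far=[2]
  pop 1: indeg[0]->1; indeg[3]->2; indeg[4]->0 | ready=[4] | order so far=[2, 1]
  pop 4: indeg[0]->0; indeg[3]->1 | ready=[0] | order so far=[2, 1, 4]
  pop 0: indeg[3]->0 | ready=[3] | order so far=[2, 1, 4, 0]
  pop 3: no out-edges | ready=[] | order so far=[2, 1, 4, 0, 3]
  Result: [2, 1, 4, 0, 3]

Answer: [2, 1, 4, 0, 3]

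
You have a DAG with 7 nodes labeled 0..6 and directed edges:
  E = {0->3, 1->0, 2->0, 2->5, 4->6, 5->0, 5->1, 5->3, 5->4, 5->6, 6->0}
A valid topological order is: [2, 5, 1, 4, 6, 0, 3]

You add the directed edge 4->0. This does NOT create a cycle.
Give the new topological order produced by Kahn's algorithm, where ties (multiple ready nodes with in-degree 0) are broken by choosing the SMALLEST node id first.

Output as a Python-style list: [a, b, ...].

Old toposort: [2, 5, 1, 4, 6, 0, 3]
Added edge: 4->0
Position of 4 (3) < position of 0 (5). Old order still valid.
Run Kahn's algorithm (break ties by smallest node id):
  initial in-degrees: [5, 1, 0, 2, 1, 1, 2]
  ready (indeg=0): [2]
  pop 2: indeg[0]->4; indeg[5]->0 | ready=[5] | order so far=[2]
  pop 5: indeg[0]->3; indeg[1]->0; indeg[3]->1; indeg[4]->0; indeg[6]->1 | ready=[1, 4] | order so far=[2, 5]
  pop 1: indeg[0]->2 | ready=[4] | order so far=[2, 5, 1]
  pop 4: indeg[0]->1; indeg[6]->0 | ready=[6] | order so far=[2, 5, 1, 4]
  pop 6: indeg[0]->0 | ready=[0] | order so far=[2, 5, 1, 4, 6]
  pop 0: indeg[3]->0 | ready=[3] | order so far=[2, 5, 1, 4, 6, 0]
  pop 3: no out-edges | ready=[] | order so far=[2, 5, 1, 4, 6, 0, 3]
  Result: [2, 5, 1, 4, 6, 0, 3]

Answer: [2, 5, 1, 4, 6, 0, 3]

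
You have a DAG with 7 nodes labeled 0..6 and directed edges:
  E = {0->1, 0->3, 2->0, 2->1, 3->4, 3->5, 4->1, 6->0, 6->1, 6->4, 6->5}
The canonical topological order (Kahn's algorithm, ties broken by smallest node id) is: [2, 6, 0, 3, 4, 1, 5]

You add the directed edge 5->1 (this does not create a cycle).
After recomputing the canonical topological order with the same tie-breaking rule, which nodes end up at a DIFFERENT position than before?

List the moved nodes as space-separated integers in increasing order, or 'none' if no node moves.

Answer: 1 5

Derivation:
Old toposort: [2, 6, 0, 3, 4, 1, 5]
Added edge 5->1
Recompute Kahn (smallest-id tiebreak):
  initial in-degrees: [2, 5, 0, 1, 2, 2, 0]
  ready (indeg=0): [2, 6]
  pop 2: indeg[0]->1; indeg[1]->4 | ready=[6] | order so far=[2]
  pop 6: indeg[0]->0; indeg[1]->3; indeg[4]->1; indeg[5]->1 | ready=[0] | order so far=[2, 6]
  pop 0: indeg[1]->2; indeg[3]->0 | ready=[3] | order so far=[2, 6, 0]
  pop 3: indeg[4]->0; indeg[5]->0 | ready=[4, 5] | order so far=[2, 6, 0, 3]
  pop 4: indeg[1]->1 | ready=[5] | order so far=[2, 6, 0, 3, 4]
  pop 5: indeg[1]->0 | ready=[1] | order so far=[2, 6, 0, 3, 4, 5]
  pop 1: no out-edges | ready=[] | order so far=[2, 6, 0, 3, 4, 5, 1]
New canonical toposort: [2, 6, 0, 3, 4, 5, 1]
Compare positions:
  Node 0: index 2 -> 2 (same)
  Node 1: index 5 -> 6 (moved)
  Node 2: index 0 -> 0 (same)
  Node 3: index 3 -> 3 (same)
  Node 4: index 4 -> 4 (same)
  Node 5: index 6 -> 5 (moved)
  Node 6: index 1 -> 1 (same)
Nodes that changed position: 1 5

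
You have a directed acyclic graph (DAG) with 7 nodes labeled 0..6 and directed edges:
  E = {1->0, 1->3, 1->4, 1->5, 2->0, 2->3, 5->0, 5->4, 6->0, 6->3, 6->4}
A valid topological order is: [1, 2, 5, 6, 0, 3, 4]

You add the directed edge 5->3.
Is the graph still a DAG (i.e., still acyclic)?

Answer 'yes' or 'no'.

Given toposort: [1, 2, 5, 6, 0, 3, 4]
Position of 5: index 2; position of 3: index 5
New edge 5->3: forward
Forward edge: respects the existing order. Still a DAG, same toposort still valid.
Still a DAG? yes

Answer: yes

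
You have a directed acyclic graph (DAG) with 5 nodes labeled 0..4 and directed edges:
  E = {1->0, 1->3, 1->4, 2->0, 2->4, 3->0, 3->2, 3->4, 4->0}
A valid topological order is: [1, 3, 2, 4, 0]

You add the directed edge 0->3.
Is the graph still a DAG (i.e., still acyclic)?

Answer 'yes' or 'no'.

Answer: no

Derivation:
Given toposort: [1, 3, 2, 4, 0]
Position of 0: index 4; position of 3: index 1
New edge 0->3: backward (u after v in old order)
Backward edge: old toposort is now invalid. Check if this creates a cycle.
Does 3 already reach 0? Reachable from 3: [0, 2, 3, 4]. YES -> cycle!
Still a DAG? no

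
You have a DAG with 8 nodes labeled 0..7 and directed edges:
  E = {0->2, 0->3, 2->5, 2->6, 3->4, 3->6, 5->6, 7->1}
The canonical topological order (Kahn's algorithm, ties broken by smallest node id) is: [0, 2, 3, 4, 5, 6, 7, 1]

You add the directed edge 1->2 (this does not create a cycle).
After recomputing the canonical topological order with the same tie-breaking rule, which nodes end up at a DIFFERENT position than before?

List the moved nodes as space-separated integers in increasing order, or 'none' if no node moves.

Answer: 1 2 3 4 5 6 7

Derivation:
Old toposort: [0, 2, 3, 4, 5, 6, 7, 1]
Added edge 1->2
Recompute Kahn (smallest-id tiebreak):
  initial in-degrees: [0, 1, 2, 1, 1, 1, 3, 0]
  ready (indeg=0): [0, 7]
  pop 0: indeg[2]->1; indeg[3]->0 | ready=[3, 7] | order so far=[0]
  pop 3: indeg[4]->0; indeg[6]->2 | ready=[4, 7] | order so far=[0, 3]
  pop 4: no out-edges | ready=[7] | order so far=[0, 3, 4]
  pop 7: indeg[1]->0 | ready=[1] | order so far=[0, 3, 4, 7]
  pop 1: indeg[2]->0 | ready=[2] | order so far=[0, 3, 4, 7, 1]
  pop 2: indeg[5]->0; indeg[6]->1 | ready=[5] | order so far=[0, 3, 4, 7, 1, 2]
  pop 5: indeg[6]->0 | ready=[6] | order so far=[0, 3, 4, 7, 1, 2, 5]
  pop 6: no out-edges | ready=[] | order so far=[0, 3, 4, 7, 1, 2, 5, 6]
New canonical toposort: [0, 3, 4, 7, 1, 2, 5, 6]
Compare positions:
  Node 0: index 0 -> 0 (same)
  Node 1: index 7 -> 4 (moved)
  Node 2: index 1 -> 5 (moved)
  Node 3: index 2 -> 1 (moved)
  Node 4: index 3 -> 2 (moved)
  Node 5: index 4 -> 6 (moved)
  Node 6: index 5 -> 7 (moved)
  Node 7: index 6 -> 3 (moved)
Nodes that changed position: 1 2 3 4 5 6 7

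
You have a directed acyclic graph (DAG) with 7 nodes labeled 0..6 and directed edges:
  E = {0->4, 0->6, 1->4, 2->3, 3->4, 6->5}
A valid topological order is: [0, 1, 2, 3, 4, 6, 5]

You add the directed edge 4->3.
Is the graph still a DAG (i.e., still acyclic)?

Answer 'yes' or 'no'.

Answer: no

Derivation:
Given toposort: [0, 1, 2, 3, 4, 6, 5]
Position of 4: index 4; position of 3: index 3
New edge 4->3: backward (u after v in old order)
Backward edge: old toposort is now invalid. Check if this creates a cycle.
Does 3 already reach 4? Reachable from 3: [3, 4]. YES -> cycle!
Still a DAG? no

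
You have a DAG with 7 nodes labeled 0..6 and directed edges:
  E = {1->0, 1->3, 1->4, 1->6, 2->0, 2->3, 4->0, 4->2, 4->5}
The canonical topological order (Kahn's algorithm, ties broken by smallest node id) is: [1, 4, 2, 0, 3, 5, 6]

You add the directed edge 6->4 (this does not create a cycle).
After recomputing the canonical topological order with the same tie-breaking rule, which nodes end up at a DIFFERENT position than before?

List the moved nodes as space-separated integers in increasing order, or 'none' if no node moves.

Old toposort: [1, 4, 2, 0, 3, 5, 6]
Added edge 6->4
Recompute Kahn (smallest-id tiebreak):
  initial in-degrees: [3, 0, 1, 2, 2, 1, 1]
  ready (indeg=0): [1]
  pop 1: indeg[0]->2; indeg[3]->1; indeg[4]->1; indeg[6]->0 | ready=[6] | order so far=[1]
  pop 6: indeg[4]->0 | ready=[4] | order so far=[1, 6]
  pop 4: indeg[0]->1; indeg[2]->0; indeg[5]->0 | ready=[2, 5] | order so far=[1, 6, 4]
  pop 2: indeg[0]->0; indeg[3]->0 | ready=[0, 3, 5] | order so far=[1, 6, 4, 2]
  pop 0: no out-edges | ready=[3, 5] | order so far=[1, 6, 4, 2, 0]
  pop 3: no out-edges | ready=[5] | order so far=[1, 6, 4, 2, 0, 3]
  pop 5: no out-edges | ready=[] | order so far=[1, 6, 4, 2, 0, 3, 5]
New canonical toposort: [1, 6, 4, 2, 0, 3, 5]
Compare positions:
  Node 0: index 3 -> 4 (moved)
  Node 1: index 0 -> 0 (same)
  Node 2: index 2 -> 3 (moved)
  Node 3: index 4 -> 5 (moved)
  Node 4: index 1 -> 2 (moved)
  Node 5: index 5 -> 6 (moved)
  Node 6: index 6 -> 1 (moved)
Nodes that changed position: 0 2 3 4 5 6

Answer: 0 2 3 4 5 6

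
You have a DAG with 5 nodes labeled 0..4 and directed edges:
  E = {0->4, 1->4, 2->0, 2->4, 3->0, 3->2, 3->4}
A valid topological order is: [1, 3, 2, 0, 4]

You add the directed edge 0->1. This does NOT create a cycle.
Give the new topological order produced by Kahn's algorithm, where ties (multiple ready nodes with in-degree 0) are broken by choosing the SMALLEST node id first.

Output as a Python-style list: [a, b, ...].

Old toposort: [1, 3, 2, 0, 4]
Added edge: 0->1
Position of 0 (3) > position of 1 (0). Must reorder: 0 must now come before 1.
Run Kahn's algorithm (break ties by smallest node id):
  initial in-degrees: [2, 1, 1, 0, 4]
  ready (indeg=0): [3]
  pop 3: indeg[0]->1; indeg[2]->0; indeg[4]->3 | ready=[2] | order so far=[3]
  pop 2: indeg[0]->0; indeg[4]->2 | ready=[0] | order so far=[3, 2]
  pop 0: indeg[1]->0; indeg[4]->1 | ready=[1] | order so far=[3, 2, 0]
  pop 1: indeg[4]->0 | ready=[4] | order so far=[3, 2, 0, 1]
  pop 4: no out-edges | ready=[] | order so far=[3, 2, 0, 1, 4]
  Result: [3, 2, 0, 1, 4]

Answer: [3, 2, 0, 1, 4]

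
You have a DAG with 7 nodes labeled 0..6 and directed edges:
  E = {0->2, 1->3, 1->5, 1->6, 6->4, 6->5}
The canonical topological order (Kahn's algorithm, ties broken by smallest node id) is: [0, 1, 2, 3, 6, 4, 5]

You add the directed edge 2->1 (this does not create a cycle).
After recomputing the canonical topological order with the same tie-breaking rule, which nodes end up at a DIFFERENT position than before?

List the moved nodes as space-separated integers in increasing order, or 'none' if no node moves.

Old toposort: [0, 1, 2, 3, 6, 4, 5]
Added edge 2->1
Recompute Kahn (smallest-id tiebreak):
  initial in-degrees: [0, 1, 1, 1, 1, 2, 1]
  ready (indeg=0): [0]
  pop 0: indeg[2]->0 | ready=[2] | order so far=[0]
  pop 2: indeg[1]->0 | ready=[1] | order so far=[0, 2]
  pop 1: indeg[3]->0; indeg[5]->1; indeg[6]->0 | ready=[3, 6] | order so far=[0, 2, 1]
  pop 3: no out-edges | ready=[6] | order so far=[0, 2, 1, 3]
  pop 6: indeg[4]->0; indeg[5]->0 | ready=[4, 5] | order so far=[0, 2, 1, 3, 6]
  pop 4: no out-edges | ready=[5] | order so far=[0, 2, 1, 3, 6, 4]
  pop 5: no out-edges | ready=[] | order so far=[0, 2, 1, 3, 6, 4, 5]
New canonical toposort: [0, 2, 1, 3, 6, 4, 5]
Compare positions:
  Node 0: index 0 -> 0 (same)
  Node 1: index 1 -> 2 (moved)
  Node 2: index 2 -> 1 (moved)
  Node 3: index 3 -> 3 (same)
  Node 4: index 5 -> 5 (same)
  Node 5: index 6 -> 6 (same)
  Node 6: index 4 -> 4 (same)
Nodes that changed position: 1 2

Answer: 1 2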